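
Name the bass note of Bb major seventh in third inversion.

The seventh of Bb major seventh (Bb–D–F–A) is A; that is the bass in third inversion.

A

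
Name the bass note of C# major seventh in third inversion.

In third inversion the seventh is lowest. For C# major seventh (C#–E#–G#–B#) that is B#.

B#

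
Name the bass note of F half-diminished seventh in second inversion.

F half-diminished seventh is F–Ab–Cb–Eb. Second inversion places the fifth in the bass: Cb.

Cb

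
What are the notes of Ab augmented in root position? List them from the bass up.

Ab, C, E

Spelling Ab augmented: Ab–C–E. In root position the root is bass, giving Ab, C, E from the bottom.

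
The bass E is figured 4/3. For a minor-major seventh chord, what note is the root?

A

The figures 4/3 mean the fifth of the chord is in the bass. If E is the fifth of a minor-major seventh chord, the root is A (chord tones A–C–E–G#).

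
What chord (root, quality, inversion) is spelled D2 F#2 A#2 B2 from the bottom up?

The distinct note names are D, F#, A#, B. Stacked in thirds they read B–D–F#–A#, which is a minor-major seventh chord on B.
D is the third of B minor-major seventh; third in the bass means first inversion (figured bass 6/5).

B minor-major seventh, first inversion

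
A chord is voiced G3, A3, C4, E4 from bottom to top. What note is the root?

A

G, A, C, E are the tones of an A minor seventh chord (A–C–E–G), making A the root.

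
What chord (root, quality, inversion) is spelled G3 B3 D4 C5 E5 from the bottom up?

C major ninth, second inversion

The distinct note names are G, B, D, C, E. Stacked in thirds they read C–E–G–B–D, which is a major ninth chord on C.
G is the fifth of C major ninth; fifth in the bass means second inversion.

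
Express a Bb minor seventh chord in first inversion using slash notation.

First inversion of Bb minor seventh has the third (Db) in the bass. As a slash chord: Bbm7/Db.

Bbm7/Db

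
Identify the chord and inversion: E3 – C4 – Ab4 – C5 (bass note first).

Ab augmented, second inversion

The distinct note names are E, C, Ab. Stacked in thirds they read Ab–C–E, which is an augmented triad on Ab.
With the fifth (E) in the bass, the chord is in second inversion (figured bass 6/4).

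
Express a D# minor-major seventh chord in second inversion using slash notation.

D#m(maj7)/A#

Second inversion of D# minor-major seventh has the fifth (A#) in the bass. As a slash chord: D#m(maj7)/A#.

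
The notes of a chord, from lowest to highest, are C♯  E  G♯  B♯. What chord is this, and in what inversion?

Reducing to letter names: C#, E, G#, B#. These stack in thirds as C#–E–G#–B# — a C# minor-major seventh chord.
With the root (C#) in the bass, the chord is in root position (figured bass 7).

C# minor-major seventh, root position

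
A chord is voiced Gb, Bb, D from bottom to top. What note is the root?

Gb, Bb, D are the tones of a Gb augmented triad (Gb–Bb–D), making Gb the root.

Gb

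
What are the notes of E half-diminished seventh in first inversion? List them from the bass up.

E half-diminished seventh is E–G–Bb–D. First inversion puts the third (G) in the bass, with the remaining tones above: G, Bb, D, E.

G, Bb, D, E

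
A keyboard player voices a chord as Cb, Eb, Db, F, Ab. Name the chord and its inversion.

Db dominant ninth, third inversion

The distinct note names are Cb, Eb, Db, F, Ab. Stacked in thirds they read Db–F–Ab–Cb–Eb, which is a dominant ninth chord on Db.
With the seventh (Cb) in the bass, the chord is in third inversion.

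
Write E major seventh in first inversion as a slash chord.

First inversion of E major seventh has the third (G#) in the bass. As a slash chord: Emaj7/G#.

Emaj7/G#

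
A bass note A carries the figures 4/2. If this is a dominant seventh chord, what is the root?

The figures 4/2 mean the seventh of the chord is in the bass. If A is the seventh of a dominant seventh chord, the root is B (chord tones B–D#–F#–A).

B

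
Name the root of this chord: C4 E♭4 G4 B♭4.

Reordering C, Eb, G, Bb into stacked thirds gives C–Eb–G–Bb; the bottom of that stack, C, is the root.

C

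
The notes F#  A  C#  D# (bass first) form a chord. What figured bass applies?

6/5

The notes F#, A, C#, D# stack in thirds as D#–F#–A–C# — a D# half-diminished seventh chord. The bass F# is the third, so this is first inversion: figured 6/5.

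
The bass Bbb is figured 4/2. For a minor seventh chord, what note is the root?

Cb

The figures 4/2 mean the seventh of the chord is in the bass. If Bbb is the seventh of a minor seventh chord, the root is Cb (chord tones Cb–Ebb–Gb–Bbb).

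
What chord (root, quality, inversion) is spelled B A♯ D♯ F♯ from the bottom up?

The distinct note names are B, A#, D#, F#. Stacked in thirds they read B–D#–F#–A#, which is a major seventh chord on B.
B is the root of B major seventh; root in the bass means root position (figured bass 7).

B major seventh, root position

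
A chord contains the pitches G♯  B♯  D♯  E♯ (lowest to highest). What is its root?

E#

The distinct letter names are G#, B#, D#, E#. Arranged as a stack of thirds they read E#–G#–B#–D#, so E# is the root (an E# minor seventh chord).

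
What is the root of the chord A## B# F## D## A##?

A##, B#, F##, D## are the tones of a B# major seventh chord (B#–D##–F##–A##), making B# the root.

B#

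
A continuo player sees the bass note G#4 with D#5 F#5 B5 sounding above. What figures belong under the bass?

The notes G#, D#, F#, B stack in thirds as G#–B–D#–F# — a G# minor seventh chord. The bass G# is the root, so this is root position: figured 7.

7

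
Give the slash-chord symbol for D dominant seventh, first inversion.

D7/F#

First inversion of D dominant seventh has the third (F#) in the bass. As a slash chord: D7/F#.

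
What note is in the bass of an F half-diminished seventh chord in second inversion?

In second inversion the fifth is lowest. For F half-diminished seventh (F–Ab–Cb–Eb) that is Cb.

Cb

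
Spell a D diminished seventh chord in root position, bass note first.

D, F, Ab, Cb

Spelling D diminished seventh: D–F–Ab–Cb. In root position the root is bass, giving D, F, Ab, Cb from the bottom.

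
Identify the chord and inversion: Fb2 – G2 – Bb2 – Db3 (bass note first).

G diminished seventh, third inversion

The distinct note names are Fb, G, Bb, Db. Stacked in thirds they read G–Bb–Db–Fb, which is a diminished seventh chord on G.
With the seventh (Fb) in the bass, the chord is in third inversion (figured bass 4/2).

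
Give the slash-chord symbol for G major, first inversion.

First inversion of G major has the third (B) in the bass. As a slash chord: G/B.

G/B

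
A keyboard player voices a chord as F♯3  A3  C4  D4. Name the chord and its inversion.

Reducing to letter names: F#, A, C, D. These stack in thirds as D–F#–A–C — a D dominant seventh chord.
F# is the third of D dominant seventh; third in the bass means first inversion (figured bass 6/5).

D dominant seventh, first inversion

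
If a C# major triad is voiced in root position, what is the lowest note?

The root of C# major (C#–E#–G#) is C#; that is the bass in root position.

C#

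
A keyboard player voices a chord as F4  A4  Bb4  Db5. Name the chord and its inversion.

Bb minor-major seventh, second inversion

The distinct note names are F, A, Bb, Db. Stacked in thirds they read Bb–Db–F–A, which is a minor-major seventh chord on Bb.
The lowest note is F, the fifth of the chord, so this is second inversion (figured bass 4/3).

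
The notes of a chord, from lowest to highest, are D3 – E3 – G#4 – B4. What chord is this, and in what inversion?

The distinct note names are D, E, G#, B. Stacked in thirds they read E–G#–B–D, which is a dominant seventh chord on E.
With the seventh (D) in the bass, the chord is in third inversion (figured bass 4/2).

E dominant seventh, third inversion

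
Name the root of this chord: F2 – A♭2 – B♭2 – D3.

Reordering F, Ab, Bb, D into stacked thirds gives Bb–D–F–Ab; the bottom of that stack, Bb, is the root.

Bb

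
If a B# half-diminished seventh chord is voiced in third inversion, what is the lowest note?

B# half-diminished seventh is B#–D#–F#–A#. Third inversion places the seventh in the bass: A#.

A#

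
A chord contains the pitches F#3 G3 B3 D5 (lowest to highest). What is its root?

G

Reordering F#, G, B, D into stacked thirds gives G–B–D–F#; the bottom of that stack, G, is the root.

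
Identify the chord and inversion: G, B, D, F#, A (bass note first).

G major ninth, root position

The distinct note names are G, B, D, F#, A. Stacked in thirds they read G–B–D–F#–A, which is a major ninth chord on G.
G is the root of G major ninth; root in the bass means root position.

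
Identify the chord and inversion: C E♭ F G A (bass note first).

F dominant ninth, second inversion

Reducing to letter names: C, Eb, F, G, A. These stack in thirds as F–A–C–Eb–G — an F dominant ninth chord.
The lowest note is C, the fifth of the chord, so this is second inversion.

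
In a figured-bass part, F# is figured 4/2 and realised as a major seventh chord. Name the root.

G

The figures 4/2 mean the seventh of the chord is in the bass. If F# is the seventh of a major seventh chord, the root is G (chord tones G–B–D–F#).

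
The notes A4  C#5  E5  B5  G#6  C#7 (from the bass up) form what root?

The distinct letter names are A, C#, E, B, G#. Arranged as a stack of thirds they read A–C#–E–G#–B, so A is the root (an A major ninth chord).

A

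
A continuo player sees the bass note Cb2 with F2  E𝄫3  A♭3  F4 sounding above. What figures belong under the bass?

The notes Cb, F, Ebb, Ab stack in thirds as F–Ab–Cb–Ebb — an F diminished seventh chord. The bass Cb is the fifth, so this is second inversion: figured 4/3.

4/3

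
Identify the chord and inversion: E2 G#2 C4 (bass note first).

C augmented, first inversion

The distinct note names are E, G#, C. Stacked in thirds they read C–E–G#, which is an augmented triad on C.
With the third (E) in the bass, the chord is in first inversion (figured bass 6).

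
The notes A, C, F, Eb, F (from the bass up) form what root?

F

The distinct letter names are A, C, F, Eb. Arranged as a stack of thirds they read F–A–C–Eb, so F is the root (an F dominant seventh chord).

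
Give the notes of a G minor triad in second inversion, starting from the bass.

G minor is G–Bb–D. Second inversion puts the fifth (D) in the bass, with the remaining tones above: D, G, Bb.

D, G, Bb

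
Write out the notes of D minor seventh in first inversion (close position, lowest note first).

F, A, C, D

The chord tones are D–F–A–C. With the third (F) lowest for first inversion: F, A, C, D.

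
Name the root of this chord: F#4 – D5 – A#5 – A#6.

D

The distinct letter names are F#, D, A#. Arranged as a stack of thirds they read D–F#–A#, so D is the root (a D augmented triad).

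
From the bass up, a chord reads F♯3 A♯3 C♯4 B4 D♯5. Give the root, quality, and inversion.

The pitch classes F#, A#, C#, B, D# arrange in thirds as B–D#–F#–A#–C#: a B major ninth chord.
With the fifth (F#) in the bass, the chord is in second inversion.

B major ninth, second inversion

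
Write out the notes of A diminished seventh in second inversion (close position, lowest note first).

The chord tones are A–C–Eb–Gb. With the fifth (Eb) lowest for second inversion: Eb, Gb, A, C.

Eb, Gb, A, C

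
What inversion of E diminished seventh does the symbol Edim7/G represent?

first inversion

Edim7/G means E diminished seventh with G in the bass. G is the third of E diminished seventh (E–G–Bb–Db), so this is first inversion.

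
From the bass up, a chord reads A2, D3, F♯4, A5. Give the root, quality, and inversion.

D major, second inversion

The pitch classes A, D, F# arrange in thirds as D–F#–A: a D major triad.
With the fifth (A) in the bass, the chord is in second inversion (figured bass 6/4).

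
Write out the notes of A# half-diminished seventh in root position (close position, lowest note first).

A#, C#, E, G#

Spelling A# half-diminished seventh: A#–C#–E–G#. In root position the root is bass, giving A#, C#, E, G# from the bottom.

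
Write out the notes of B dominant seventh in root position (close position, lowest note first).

Spelling B dominant seventh: B–D#–F#–A. In root position the root is bass, giving B, D#, F#, A from the bottom.

B, D#, F#, A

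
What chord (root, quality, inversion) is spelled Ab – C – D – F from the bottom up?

D half-diminished seventh, second inversion

The distinct note names are Ab, C, D, F. Stacked in thirds they read D–F–Ab–C, which is a half-diminished seventh chord on D.
With the fifth (Ab) in the bass, the chord is in second inversion (figured bass 4/3).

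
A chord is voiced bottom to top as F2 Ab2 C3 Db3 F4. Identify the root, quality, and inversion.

Db major seventh, first inversion

The pitch classes F, Ab, C, Db arrange in thirds as Db–F–Ab–C: a Db major seventh chord.
With the third (F) in the bass, the chord is in first inversion (figured bass 6/5).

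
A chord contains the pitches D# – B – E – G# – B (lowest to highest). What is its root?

Reordering D#, B, E, G# into stacked thirds gives E–G#–B–D#; the bottom of that stack, E, is the root.

E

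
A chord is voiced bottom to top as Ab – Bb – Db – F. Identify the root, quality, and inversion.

Reducing to letter names: Ab, Bb, Db, F. These stack in thirds as Bb–Db–F–Ab — a Bb minor seventh chord.
Ab is the seventh of Bb minor seventh; seventh in the bass means third inversion (figured bass 4/2).

Bb minor seventh, third inversion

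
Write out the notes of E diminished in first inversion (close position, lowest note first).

Spelling E diminished: E–G–Bb. In first inversion the third is bass, giving G, Bb, E from the bottom.

G, Bb, E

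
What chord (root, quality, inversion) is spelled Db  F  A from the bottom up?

Db augmented, root position

The pitch classes Db, F, A arrange in thirds as Db–F–A: a Db augmented triad.
Db is the root of Db augmented; root in the bass means root position (figured bass 5/3).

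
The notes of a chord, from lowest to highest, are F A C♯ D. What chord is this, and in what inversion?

D minor-major seventh, first inversion

Reducing to letter names: F, A, C#, D. These stack in thirds as D–F–A–C# — a D minor-major seventh chord.
F is the third of D minor-major seventh; third in the bass means first inversion (figured bass 6/5).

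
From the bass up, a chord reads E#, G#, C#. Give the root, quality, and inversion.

C# major, first inversion

Reducing to letter names: E#, G#, C#. These stack in thirds as C#–E#–G# — a C# major triad.
The lowest note is E#, the third of the chord, so this is first inversion (figured bass 6).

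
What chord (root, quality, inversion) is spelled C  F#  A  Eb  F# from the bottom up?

Reducing to letter names: C, F#, A, Eb. These stack in thirds as F#–A–C–Eb — an F# diminished seventh chord.
The lowest note is C, the fifth of the chord, so this is second inversion (figured bass 4/3).

F# diminished seventh, second inversion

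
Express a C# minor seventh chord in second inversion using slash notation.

Second inversion of C# minor seventh has the fifth (G#) in the bass. As a slash chord: C#m7/G#.

C#m7/G#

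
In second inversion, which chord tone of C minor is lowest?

G

The fifth of C minor (C–Eb–G) is G; that is the bass in second inversion.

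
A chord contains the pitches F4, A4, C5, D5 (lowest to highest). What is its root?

D

Reordering F, A, C, D into stacked thirds gives D–F–A–C; the bottom of that stack, D, is the root.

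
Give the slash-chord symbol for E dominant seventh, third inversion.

E7/D

Third inversion of E dominant seventh has the seventh (D) in the bass. As a slash chord: E7/D.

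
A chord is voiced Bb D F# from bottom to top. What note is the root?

Bb

The distinct letter names are Bb, D, F#. Arranged as a stack of thirds they read Bb–D–F#, so Bb is the root (a Bb augmented triad).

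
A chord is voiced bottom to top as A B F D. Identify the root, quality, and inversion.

The pitch classes A, B, F, D arrange in thirds as B–D–F–A: a B half-diminished seventh chord.
A is the seventh of B half-diminished seventh; seventh in the bass means third inversion (figured bass 4/2).

B half-diminished seventh, third inversion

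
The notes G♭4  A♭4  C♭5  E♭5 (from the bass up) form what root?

Gb, Ab, Cb, Eb are the tones of an Ab minor seventh chord (Ab–Cb–Eb–Gb), making Ab the root.

Ab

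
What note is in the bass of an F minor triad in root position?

The root of F minor (F–Ab–C) is F; that is the bass in root position.

F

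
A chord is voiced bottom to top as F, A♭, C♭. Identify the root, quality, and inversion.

The pitch classes F, Ab, Cb arrange in thirds as F–Ab–Cb: an F diminished triad.
The lowest note is F, the root of the chord, so this is root position (figured bass 5/3).

F diminished, root position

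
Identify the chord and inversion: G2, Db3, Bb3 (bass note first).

G diminished, root position

Reducing to letter names: G, Db, Bb. These stack in thirds as G–Bb–Db — a G diminished triad.
G is the root of G diminished; root in the bass means root position (figured bass 5/3).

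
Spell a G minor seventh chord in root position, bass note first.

G, Bb, D, F

Spelling G minor seventh: G–Bb–D–F. In root position the root is bass, giving G, Bb, D, F from the bottom.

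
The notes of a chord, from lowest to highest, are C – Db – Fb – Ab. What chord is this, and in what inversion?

Db minor-major seventh, third inversion

The distinct note names are C, Db, Fb, Ab. Stacked in thirds they read Db–Fb–Ab–C, which is a minor-major seventh chord on Db.
With the seventh (C) in the bass, the chord is in third inversion (figured bass 4/2).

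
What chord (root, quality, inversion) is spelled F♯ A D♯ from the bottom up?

D# diminished, first inversion

The pitch classes F#, A, D# arrange in thirds as D#–F#–A: a D# diminished triad.
With the third (F#) in the bass, the chord is in first inversion (figured bass 6).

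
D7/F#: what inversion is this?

D7/F# means D dominant seventh with F# in the bass. F# is the third of D dominant seventh (D–F#–A–C), so this is first inversion.

first inversion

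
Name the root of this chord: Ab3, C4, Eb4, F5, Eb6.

F

Ab, C, Eb, F are the tones of an F minor seventh chord (F–Ab–C–Eb), making F the root.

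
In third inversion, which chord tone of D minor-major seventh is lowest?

C#

In third inversion the seventh is lowest. For D minor-major seventh (D–F–A–C#) that is C#.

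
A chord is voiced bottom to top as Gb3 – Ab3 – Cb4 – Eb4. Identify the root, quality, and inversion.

The pitch classes Gb, Ab, Cb, Eb arrange in thirds as Ab–Cb–Eb–Gb: an Ab minor seventh chord.
Gb is the seventh of Ab minor seventh; seventh in the bass means third inversion (figured bass 4/2).

Ab minor seventh, third inversion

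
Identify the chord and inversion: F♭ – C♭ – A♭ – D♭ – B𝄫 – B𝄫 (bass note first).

Bbb major ninth, second inversion

The distinct note names are Fb, Cb, Ab, Db, Bbb. Stacked in thirds they read Bbb–Db–Fb–Ab–Cb, which is a major ninth chord on Bbb.
The lowest note is Fb, the fifth of the chord, so this is second inversion.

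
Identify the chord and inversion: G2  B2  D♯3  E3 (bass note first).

E minor-major seventh, first inversion

Reducing to letter names: G, B, D#, E. These stack in thirds as E–G–B–D# — an E minor-major seventh chord.
G is the third of E minor-major seventh; third in the bass means first inversion (figured bass 6/5).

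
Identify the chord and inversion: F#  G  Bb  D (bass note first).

The distinct note names are F#, G, Bb, D. Stacked in thirds they read G–Bb–D–F#, which is a minor-major seventh chord on G.
F# is the seventh of G minor-major seventh; seventh in the bass means third inversion (figured bass 4/2).

G minor-major seventh, third inversion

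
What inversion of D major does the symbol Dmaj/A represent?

Dmaj/A means D major with A in the bass. A is the fifth of D major (D–F#–A), so this is second inversion.

second inversion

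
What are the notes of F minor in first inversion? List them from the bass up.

F minor is F–Ab–C. First inversion puts the third (Ab) in the bass, with the remaining tones above: Ab, C, F.

Ab, C, F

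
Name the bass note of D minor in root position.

The root of D minor (D–F–A) is D; that is the bass in root position.

D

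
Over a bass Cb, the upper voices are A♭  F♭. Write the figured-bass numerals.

6/4

The notes Cb, Ab, Fb stack in thirds as Fb–Ab–Cb — an Fb major triad. The bass Cb is the fifth, so this is second inversion: figured 6/4.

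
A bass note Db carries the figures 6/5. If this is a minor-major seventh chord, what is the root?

The figures 6/5 mean the third of the chord is in the bass. If Db is the third of a minor-major seventh chord, the root is Bb (chord tones Bb–Db–F–A).

Bb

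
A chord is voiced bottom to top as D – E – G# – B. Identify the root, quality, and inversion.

E dominant seventh, third inversion

The distinct note names are D, E, G#, B. Stacked in thirds they read E–G#–B–D, which is a dominant seventh chord on E.
D is the seventh of E dominant seventh; seventh in the bass means third inversion (figured bass 4/2).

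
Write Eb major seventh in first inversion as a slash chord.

First inversion of Eb major seventh has the third (G) in the bass. As a slash chord: Ebmaj7/G.

Ebmaj7/G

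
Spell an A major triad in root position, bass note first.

A major is A–C#–E. Root position puts the root (A) in the bass, with the remaining tones above: A, C#, E.

A, C#, E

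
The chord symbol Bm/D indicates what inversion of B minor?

Bm/D means B minor with D in the bass. D is the third of B minor (B–D–F#), so this is first inversion.

first inversion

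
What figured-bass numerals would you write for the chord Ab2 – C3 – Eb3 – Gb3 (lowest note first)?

7

The notes Ab, C, Eb, Gb stack in thirds as Ab–C–Eb–Gb — an Ab dominant seventh chord. The bass Ab is the root, so this is root position: figured 7.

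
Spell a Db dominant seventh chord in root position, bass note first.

Spelling Db dominant seventh: Db–F–Ab–Cb. In root position the root is bass, giving Db, F, Ab, Cb from the bottom.

Db, F, Ab, Cb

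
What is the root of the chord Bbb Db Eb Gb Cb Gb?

Cb

Bbb, Db, Eb, Gb, Cb are the tones of a Cb dominant ninth chord (Cb–Eb–Gb–Bbb–Db), making Cb the root.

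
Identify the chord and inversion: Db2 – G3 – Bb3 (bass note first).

G diminished, second inversion

The pitch classes Db, G, Bb arrange in thirds as G–Bb–Db: a G diminished triad.
Db is the fifth of G diminished; fifth in the bass means second inversion (figured bass 6/4).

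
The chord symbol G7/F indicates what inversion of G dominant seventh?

G7/F means G dominant seventh with F in the bass. F is the seventh of G dominant seventh (G–B–D–F), so this is third inversion.

third inversion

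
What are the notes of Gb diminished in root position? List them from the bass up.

The chord tones are Gb–Bbb–Dbb. With the root (Gb) lowest for root position: Gb, Bbb, Dbb.

Gb, Bbb, Dbb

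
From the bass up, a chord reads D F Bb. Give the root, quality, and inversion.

Bb major, first inversion

Reducing to letter names: D, F, Bb. These stack in thirds as Bb–D–F — a Bb major triad.
D is the third of Bb major; third in the bass means first inversion (figured bass 6).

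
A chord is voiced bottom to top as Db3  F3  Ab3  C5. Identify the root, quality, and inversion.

Db major seventh, root position

Reducing to letter names: Db, F, Ab, C. These stack in thirds as Db–F–Ab–C — a Db major seventh chord.
With the root (Db) in the bass, the chord is in root position (figured bass 7).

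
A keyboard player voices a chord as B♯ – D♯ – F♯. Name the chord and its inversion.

The pitch classes B#, D#, F# arrange in thirds as B#–D#–F#: a B# diminished triad.
With the root (B#) in the bass, the chord is in root position (figured bass 5/3).

B# diminished, root position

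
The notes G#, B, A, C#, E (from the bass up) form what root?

The distinct letter names are G#, B, A, C#, E. Arranged as a stack of thirds they read A–C#–E–G#–B, so A is the root (an A major ninth chord).

A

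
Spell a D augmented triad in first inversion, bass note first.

F#, A#, D

The chord tones are D–F#–A#. With the third (F#) lowest for first inversion: F#, A#, D.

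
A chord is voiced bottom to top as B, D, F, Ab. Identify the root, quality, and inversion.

The distinct note names are B, D, F, Ab. Stacked in thirds they read B–D–F–Ab, which is a diminished seventh chord on B.
The lowest note is B, the root of the chord, so this is root position (figured bass 7).

B diminished seventh, root position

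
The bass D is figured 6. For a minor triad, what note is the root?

B

The figures 6 mean the third of the chord is in the bass. If D is the third of a minor triad, the root is B (chord tones B–D–F#).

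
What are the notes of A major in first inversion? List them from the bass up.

C#, E, A

The chord tones are A–C#–E. With the third (C#) lowest for first inversion: C#, E, A.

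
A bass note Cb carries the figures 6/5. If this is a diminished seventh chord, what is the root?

Ab

The figures 6/5 mean the third of the chord is in the bass. If Cb is the third of a diminished seventh chord, the root is Ab (chord tones Ab–Cb–Ebb–Gbb).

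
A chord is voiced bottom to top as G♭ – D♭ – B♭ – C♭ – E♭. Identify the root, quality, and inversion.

Cb major ninth, second inversion

The distinct note names are Gb, Db, Bb, Cb, Eb. Stacked in thirds they read Cb–Eb–Gb–Bb–Db, which is a major ninth chord on Cb.
Gb is the fifth of Cb major ninth; fifth in the bass means second inversion.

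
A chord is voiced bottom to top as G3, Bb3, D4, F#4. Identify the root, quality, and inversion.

G minor-major seventh, root position

Reducing to letter names: G, Bb, D, F#. These stack in thirds as G–Bb–D–F# — a G minor-major seventh chord.
G is the root of G minor-major seventh; root in the bass means root position (figured bass 7).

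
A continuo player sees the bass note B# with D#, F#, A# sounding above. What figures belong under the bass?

The notes B#, D#, F#, A# stack in thirds as B#–D#–F#–A# — a B# half-diminished seventh chord. The bass B# is the root, so this is root position: figured 7.

7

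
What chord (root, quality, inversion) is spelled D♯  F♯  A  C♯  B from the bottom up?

The pitch classes D#, F#, A, C#, B arrange in thirds as B–D#–F#–A–C#: a B dominant ninth chord.
D# is the third of B dominant ninth; third in the bass means first inversion.

B dominant ninth, first inversion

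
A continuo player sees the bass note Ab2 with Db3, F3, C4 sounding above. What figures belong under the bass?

4/3

The notes Ab, Db, F, C stack in thirds as Db–F–Ab–C — a Db major seventh chord. The bass Ab is the fifth, so this is second inversion: figured 4/3.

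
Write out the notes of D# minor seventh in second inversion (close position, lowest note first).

The chord tones are D#–F#–A#–C#. With the fifth (A#) lowest for second inversion: A#, C#, D#, F#.

A#, C#, D#, F#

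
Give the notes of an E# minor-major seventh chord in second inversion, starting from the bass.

B#, D##, E#, G#

E# minor-major seventh is E#–G#–B#–D##. Second inversion puts the fifth (B#) in the bass, with the remaining tones above: B#, D##, E#, G#.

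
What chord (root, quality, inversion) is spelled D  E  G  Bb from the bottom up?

The pitch classes D, E, G, Bb arrange in thirds as E–G–Bb–D: an E half-diminished seventh chord.
The lowest note is D, the seventh of the chord, so this is third inversion (figured bass 4/2).

E half-diminished seventh, third inversion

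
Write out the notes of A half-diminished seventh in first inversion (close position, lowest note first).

C, Eb, G, A

The chord tones are A–C–Eb–G. With the third (C) lowest for first inversion: C, Eb, G, A.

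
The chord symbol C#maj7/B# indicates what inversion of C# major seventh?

third inversion

C#maj7/B# means C# major seventh with B# in the bass. B# is the seventh of C# major seventh (C#–E#–G#–B#), so this is third inversion.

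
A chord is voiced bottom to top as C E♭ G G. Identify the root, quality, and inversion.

The distinct note names are C, Eb, G. Stacked in thirds they read C–Eb–G, which is a minor triad on C.
The lowest note is C, the root of the chord, so this is root position (figured bass 5/3).

C minor, root position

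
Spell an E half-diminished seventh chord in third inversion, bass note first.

D, E, G, Bb

Spelling E half-diminished seventh: E–G–Bb–D. In third inversion the seventh is bass, giving D, E, G, Bb from the bottom.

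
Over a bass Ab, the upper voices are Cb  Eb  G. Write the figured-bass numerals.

The notes Ab, Cb, Eb, G stack in thirds as Ab–Cb–Eb–G — an Ab minor-major seventh chord. The bass Ab is the root, so this is root position: figured 7.

7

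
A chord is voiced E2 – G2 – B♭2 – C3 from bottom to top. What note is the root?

C

The distinct letter names are E, G, Bb, C. Arranged as a stack of thirds they read C–E–G–Bb, so C is the root (a C dominant seventh chord).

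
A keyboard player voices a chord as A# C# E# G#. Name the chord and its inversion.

A# minor seventh, root position

Reducing to letter names: A#, C#, E#, G#. These stack in thirds as A#–C#–E#–G# — an A# minor seventh chord.
The lowest note is A#, the root of the chord, so this is root position (figured bass 7).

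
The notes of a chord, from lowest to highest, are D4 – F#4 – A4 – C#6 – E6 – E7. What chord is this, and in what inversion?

The pitch classes D, F#, A, C#, E arrange in thirds as D–F#–A–C#–E: a D major ninth chord.
With the root (D) in the bass, the chord is in root position.

D major ninth, root position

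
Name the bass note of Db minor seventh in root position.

In root position the root is lowest. For Db minor seventh (Db–Fb–Ab–Cb) that is Db.

Db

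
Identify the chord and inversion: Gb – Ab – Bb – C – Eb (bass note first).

Ab dominant ninth, third inversion

The distinct note names are Gb, Ab, Bb, C, Eb. Stacked in thirds they read Ab–C–Eb–Gb–Bb, which is a dominant ninth chord on Ab.
Gb is the seventh of Ab dominant ninth; seventh in the bass means third inversion.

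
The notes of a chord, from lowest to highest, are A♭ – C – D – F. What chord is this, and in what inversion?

D half-diminished seventh, second inversion

Reducing to letter names: Ab, C, D, F. These stack in thirds as D–F–Ab–C — a D half-diminished seventh chord.
Ab is the fifth of D half-diminished seventh; fifth in the bass means second inversion (figured bass 4/3).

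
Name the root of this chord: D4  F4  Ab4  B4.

The distinct letter names are D, F, Ab, B. Arranged as a stack of thirds they read B–D–F–Ab, so B is the root (a B diminished seventh chord).

B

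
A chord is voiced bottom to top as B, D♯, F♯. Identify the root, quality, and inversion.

The pitch classes B, D#, F# arrange in thirds as B–D#–F#: a B major triad.
With the root (B) in the bass, the chord is in root position (figured bass 5/3).

B major, root position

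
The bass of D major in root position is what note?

In root position the root is lowest. For D major (D–F#–A) that is D.

D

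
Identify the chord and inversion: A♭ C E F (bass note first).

F minor-major seventh, first inversion

The distinct note names are Ab, C, E, F. Stacked in thirds they read F–Ab–C–E, which is a minor-major seventh chord on F.
The lowest note is Ab, the third of the chord, so this is first inversion (figured bass 6/5).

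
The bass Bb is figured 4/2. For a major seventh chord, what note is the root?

Cb

The figures 4/2 mean the seventh of the chord is in the bass. If Bb is the seventh of a major seventh chord, the root is Cb (chord tones Cb–Eb–Gb–Bb).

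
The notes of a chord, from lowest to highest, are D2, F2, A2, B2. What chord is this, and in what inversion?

The pitch classes D, F, A, B arrange in thirds as B–D–F–A: a B half-diminished seventh chord.
With the third (D) in the bass, the chord is in first inversion (figured bass 6/5).

B half-diminished seventh, first inversion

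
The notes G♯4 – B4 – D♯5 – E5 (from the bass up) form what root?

E

Reordering G#, B, D#, E into stacked thirds gives E–G#–B–D#; the bottom of that stack, E, is the root.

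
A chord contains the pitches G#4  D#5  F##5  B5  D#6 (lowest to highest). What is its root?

The distinct letter names are G#, D#, F##, B. Arranged as a stack of thirds they read G#–B–D#–F##, so G# is the root (a G# minor-major seventh chord).

G#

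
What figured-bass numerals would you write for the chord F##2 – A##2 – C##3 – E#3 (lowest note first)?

7

The notes F##, A##, C##, E# stack in thirds as F##–A##–C##–E# — an F## dominant seventh chord. The bass F## is the root, so this is root position: figured 7.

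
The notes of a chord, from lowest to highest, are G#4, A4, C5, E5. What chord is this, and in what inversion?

A minor-major seventh, third inversion

The pitch classes G#, A, C, E arrange in thirds as A–C–E–G#: an A minor-major seventh chord.
G# is the seventh of A minor-major seventh; seventh in the bass means third inversion (figured bass 4/2).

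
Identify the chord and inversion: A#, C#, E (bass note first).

The distinct note names are A#, C#, E. Stacked in thirds they read A#–C#–E, which is a diminished triad on A#.
A# is the root of A# diminished; root in the bass means root position (figured bass 5/3).

A# diminished, root position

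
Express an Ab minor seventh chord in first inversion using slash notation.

Abm7/Cb

First inversion of Ab minor seventh has the third (Cb) in the bass. As a slash chord: Abm7/Cb.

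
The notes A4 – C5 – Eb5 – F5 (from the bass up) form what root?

Reordering A, C, Eb, F into stacked thirds gives F–A–C–Eb; the bottom of that stack, F, is the root.

F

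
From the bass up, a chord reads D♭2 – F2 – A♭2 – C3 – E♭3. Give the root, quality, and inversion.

Db major ninth, root position

The distinct note names are Db, F, Ab, C, Eb. Stacked in thirds they read Db–F–Ab–C–Eb, which is a major ninth chord on Db.
The lowest note is Db, the root of the chord, so this is root position.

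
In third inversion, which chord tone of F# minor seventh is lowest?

F# minor seventh is F#–A–C#–E. Third inversion places the seventh in the bass: E.

E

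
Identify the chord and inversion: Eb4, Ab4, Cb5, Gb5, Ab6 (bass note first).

Ab minor seventh, second inversion

Reducing to letter names: Eb, Ab, Cb, Gb. These stack in thirds as Ab–Cb–Eb–Gb — an Ab minor seventh chord.
The lowest note is Eb, the fifth of the chord, so this is second inversion (figured bass 4/3).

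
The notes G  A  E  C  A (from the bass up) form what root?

G, A, E, C are the tones of an A minor seventh chord (A–C–E–G), making A the root.

A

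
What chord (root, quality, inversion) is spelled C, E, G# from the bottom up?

C augmented, root position

Reducing to letter names: C, E, G#. These stack in thirds as C–E–G# — a C augmented triad.
With the root (C) in the bass, the chord is in root position (figured bass 5/3).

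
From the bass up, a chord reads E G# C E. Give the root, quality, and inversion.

C augmented, first inversion

The pitch classes E, G#, C arrange in thirds as C–E–G#: a C augmented triad.
The lowest note is E, the third of the chord, so this is first inversion (figured bass 6).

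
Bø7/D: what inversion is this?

Bø7/D means B half-diminished seventh with D in the bass. D is the third of B half-diminished seventh (B–D–F–A), so this is first inversion.

first inversion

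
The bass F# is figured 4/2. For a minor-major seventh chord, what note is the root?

The figures 4/2 mean the seventh of the chord is in the bass. If F# is the seventh of a minor-major seventh chord, the root is G (chord tones G–Bb–D–F#).

G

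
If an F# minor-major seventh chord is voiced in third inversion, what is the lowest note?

E#

In third inversion the seventh is lowest. For F# minor-major seventh (F#–A–C#–E#) that is E#.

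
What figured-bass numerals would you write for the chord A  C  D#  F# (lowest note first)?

The notes A, C, D#, F# stack in thirds as D#–F#–A–C — a D# diminished seventh chord. The bass A is the fifth, so this is second inversion: figured 4/3.

4/3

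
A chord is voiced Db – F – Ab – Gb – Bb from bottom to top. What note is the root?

Db, F, Ab, Gb, Bb are the tones of a Gb major ninth chord (Gb–Bb–Db–F–Ab), making Gb the root.

Gb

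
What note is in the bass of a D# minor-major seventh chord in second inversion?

In second inversion the fifth is lowest. For D# minor-major seventh (D#–F#–A#–C##) that is A#.

A#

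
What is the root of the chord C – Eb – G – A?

A

Reordering C, Eb, G, A into stacked thirds gives A–C–Eb–G; the bottom of that stack, A, is the root.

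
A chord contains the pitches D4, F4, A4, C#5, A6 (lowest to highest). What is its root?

D, F, A, C# are the tones of a D minor-major seventh chord (D–F–A–C#), making D the root.

D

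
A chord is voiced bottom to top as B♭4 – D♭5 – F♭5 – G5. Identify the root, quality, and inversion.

G diminished seventh, first inversion

The distinct note names are Bb, Db, Fb, G. Stacked in thirds they read G–Bb–Db–Fb, which is a diminished seventh chord on G.
Bb is the third of G diminished seventh; third in the bass means first inversion (figured bass 6/5).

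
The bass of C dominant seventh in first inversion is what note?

E

C dominant seventh is C–E–G–Bb. First inversion places the third in the bass: E.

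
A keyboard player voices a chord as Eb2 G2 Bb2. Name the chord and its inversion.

Eb major, root position

Reducing to letter names: Eb, G, Bb. These stack in thirds as Eb–G–Bb — an Eb major triad.
Eb is the root of Eb major; root in the bass means root position (figured bass 5/3).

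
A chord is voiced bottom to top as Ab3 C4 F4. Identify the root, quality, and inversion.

F minor, first inversion

The distinct note names are Ab, C, F. Stacked in thirds they read F–Ab–C, which is a minor triad on F.
With the third (Ab) in the bass, the chord is in first inversion (figured bass 6).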